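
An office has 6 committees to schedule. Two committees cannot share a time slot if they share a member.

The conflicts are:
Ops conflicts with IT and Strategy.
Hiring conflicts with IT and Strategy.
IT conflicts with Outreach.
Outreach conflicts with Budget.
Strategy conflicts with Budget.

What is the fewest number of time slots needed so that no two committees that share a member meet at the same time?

The cycle Budget-Strategy-Hiring-IT-Outreach-Budget has odd length 5, so it cannot be 2-colored; at least 3 time slots are needed.
3 time slots suffice: time slot 1 → {IT, Strategy}; time slot 2 → {Ops, Hiring, Budget}; time slot 3 → {Outreach}. No two conflicting committees share a time slot.

3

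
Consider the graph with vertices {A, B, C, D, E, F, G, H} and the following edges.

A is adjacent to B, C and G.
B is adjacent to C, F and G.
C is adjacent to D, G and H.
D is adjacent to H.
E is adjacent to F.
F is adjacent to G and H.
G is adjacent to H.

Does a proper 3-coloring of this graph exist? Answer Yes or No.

A, B, C, G are pairwise adjacent (a clique of size 4), so at least 4 colors are needed.
So 3 colors are not enough.

No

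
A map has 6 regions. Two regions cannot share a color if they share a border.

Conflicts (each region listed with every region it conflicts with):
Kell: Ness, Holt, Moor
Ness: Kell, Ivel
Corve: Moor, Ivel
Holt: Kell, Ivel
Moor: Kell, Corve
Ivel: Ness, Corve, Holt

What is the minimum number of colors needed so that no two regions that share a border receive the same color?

3

The cycle Ivel-Ness-Kell-Moor-Corve-Ivel has odd length 5, so it cannot be 2-colored; at least 3 colors are needed.
3 colors suffice: color 1 → {Kell, Ivel}; color 2 → {Ness, Holt, Moor}; color 3 → {Corve}. Each listed conflict is separated.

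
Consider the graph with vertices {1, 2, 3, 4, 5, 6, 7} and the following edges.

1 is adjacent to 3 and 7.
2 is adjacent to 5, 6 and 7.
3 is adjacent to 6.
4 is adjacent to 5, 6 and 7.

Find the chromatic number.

The cycle 7-2-6-3-1-7 has odd length 5, so it cannot be 2-colored; at least 3 colors are needed.
3 colors suffice: color red → {5, 6, 7}; color blue → {1, 2, 4}; color green → {3}. Every edge joins two different colors.

3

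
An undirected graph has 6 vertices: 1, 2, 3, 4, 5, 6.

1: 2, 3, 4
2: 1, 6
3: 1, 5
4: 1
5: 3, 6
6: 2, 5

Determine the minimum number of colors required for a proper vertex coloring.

3

The cycle 1-2-6-5-3-1 has odd length 5, so it cannot be 2-colored; at least 3 colors are needed.
One proper 3-coloring: 1=a, 2=b, 3=b, 4=b, 5=c, 6=a. No two adjacent vertices share a color.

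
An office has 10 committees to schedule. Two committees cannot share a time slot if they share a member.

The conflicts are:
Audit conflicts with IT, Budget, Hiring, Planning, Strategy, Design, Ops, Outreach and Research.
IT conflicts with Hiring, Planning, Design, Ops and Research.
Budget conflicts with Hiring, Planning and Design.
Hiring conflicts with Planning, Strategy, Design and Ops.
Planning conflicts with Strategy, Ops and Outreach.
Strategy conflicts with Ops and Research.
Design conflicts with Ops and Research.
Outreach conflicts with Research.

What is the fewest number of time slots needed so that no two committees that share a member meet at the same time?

5

Audit, IT, Hiring, Planning, Ops pairwise conflict, so at least 5 time slots are needed.
5 time slots suffice: Audit=1, IT=4, Budget=4, Hiring=3, Planning=2, Strategy=4, Design=2, Ops=5, Outreach=4, Research=3. Each listed conflict is separated.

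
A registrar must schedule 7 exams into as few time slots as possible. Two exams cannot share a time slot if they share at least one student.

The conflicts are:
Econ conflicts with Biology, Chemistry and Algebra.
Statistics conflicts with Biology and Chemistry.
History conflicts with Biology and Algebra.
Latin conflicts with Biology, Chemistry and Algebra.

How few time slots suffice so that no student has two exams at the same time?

2

Statistics and Biology conflict, so at least 2 time slots are needed.
2 time slots suffice: time slot 1 → {Biology, Chemistry, Algebra}; time slot 2 → {Econ, Statistics, History, Latin}. No two conflicting exams share a time slot.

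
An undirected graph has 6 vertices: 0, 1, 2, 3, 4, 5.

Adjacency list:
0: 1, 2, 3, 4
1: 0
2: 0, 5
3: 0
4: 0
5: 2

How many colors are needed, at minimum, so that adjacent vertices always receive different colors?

0 and 2 are adjacent, so at least 2 colors are needed.
2 colors suffice: color a → {0, 5}; color b → {1, 2, 3, 4}. Each edge has distinct colors on its endpoints.

2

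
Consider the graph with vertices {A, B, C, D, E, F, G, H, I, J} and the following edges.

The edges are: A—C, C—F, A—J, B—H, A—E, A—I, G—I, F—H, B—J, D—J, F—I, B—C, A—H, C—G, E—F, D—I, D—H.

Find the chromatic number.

2

D and H are adjacent, so at least 2 colors are needed.
A valid assignment using 2 colors: A=1, B=1, C=2, D=1, E=2, F=1, G=1, H=2, I=2, J=2. No two adjacent vertices share a color.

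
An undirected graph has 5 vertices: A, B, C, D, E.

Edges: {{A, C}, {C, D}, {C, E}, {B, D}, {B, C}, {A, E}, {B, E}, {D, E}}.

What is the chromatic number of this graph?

B, C, D, E form a clique, so at least 4 colors are needed.
4 colors suffice: color 1 → {E}; color 2 → {C}; color 3 → {A, D}; color 4 → {B}. Every edge joins two different colors.

4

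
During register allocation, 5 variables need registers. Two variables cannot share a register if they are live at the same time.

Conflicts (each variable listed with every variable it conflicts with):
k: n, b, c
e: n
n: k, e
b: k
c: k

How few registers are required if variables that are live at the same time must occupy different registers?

2

k and b conflict, so at least 2 registers are needed.
2 registers suffice: register 1 → {k, e}; register 2 → {n, b, c}. Every pair that conflicts lands in different registers.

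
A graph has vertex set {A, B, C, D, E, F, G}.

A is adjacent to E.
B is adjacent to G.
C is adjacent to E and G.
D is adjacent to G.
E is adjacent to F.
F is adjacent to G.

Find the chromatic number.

2

F and G are adjacent, so at least 2 colors are needed.
2 colors suffice: color red → {E, G}; color blue → {A, B, C, D, F}. Each edge has distinct colors on its endpoints.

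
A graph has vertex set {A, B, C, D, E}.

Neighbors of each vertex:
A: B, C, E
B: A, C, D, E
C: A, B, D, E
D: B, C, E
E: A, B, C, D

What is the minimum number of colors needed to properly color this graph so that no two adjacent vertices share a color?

4

B, C, D, E form a clique, so at least 4 colors are needed.
4 colors suffice: color 1 → {E}; color 2 → {B}; color 3 → {C}; color 4 → {A, D}. Every edge joins two different colors.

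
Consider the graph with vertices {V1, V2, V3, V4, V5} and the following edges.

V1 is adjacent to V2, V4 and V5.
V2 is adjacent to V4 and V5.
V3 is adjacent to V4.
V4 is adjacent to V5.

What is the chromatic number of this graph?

V1, V2, V4, V5 form a clique, so at least 4 colors are needed.
4 colors suffice: color 1 → {V4}; color 2 → {V1, V3}; color 3 → {V2}; color 4 → {V5}. No two adjacent vertices share a color.

4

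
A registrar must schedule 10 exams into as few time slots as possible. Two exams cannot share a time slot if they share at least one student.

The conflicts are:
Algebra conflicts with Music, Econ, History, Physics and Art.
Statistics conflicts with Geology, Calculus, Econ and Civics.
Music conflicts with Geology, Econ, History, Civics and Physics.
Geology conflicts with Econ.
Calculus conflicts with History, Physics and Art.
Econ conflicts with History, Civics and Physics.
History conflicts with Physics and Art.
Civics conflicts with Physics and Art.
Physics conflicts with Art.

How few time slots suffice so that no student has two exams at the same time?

5

Algebra, Music, Econ, History, Physics are mutually in conflict, so at least 5 time slots are needed.
Using 5 time slots: Algebra=5, Statistics=2, Music=3, Geology=4, Calculus=3, Econ=1, History=4, Civics=4, Physics=2, Art=1. Every pair that conflicts lands in different time slots.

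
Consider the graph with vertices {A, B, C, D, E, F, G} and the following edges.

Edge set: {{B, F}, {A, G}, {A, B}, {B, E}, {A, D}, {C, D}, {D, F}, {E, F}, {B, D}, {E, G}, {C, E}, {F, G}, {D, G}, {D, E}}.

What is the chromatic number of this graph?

4

D, E, F, G form a clique, so at least 4 colors are needed.
4 colors suffice: color red → {D}; color blue → {A, E}; color green → {B, C, G}; color yellow → {F}. Each edge has distinct colors on its endpoints.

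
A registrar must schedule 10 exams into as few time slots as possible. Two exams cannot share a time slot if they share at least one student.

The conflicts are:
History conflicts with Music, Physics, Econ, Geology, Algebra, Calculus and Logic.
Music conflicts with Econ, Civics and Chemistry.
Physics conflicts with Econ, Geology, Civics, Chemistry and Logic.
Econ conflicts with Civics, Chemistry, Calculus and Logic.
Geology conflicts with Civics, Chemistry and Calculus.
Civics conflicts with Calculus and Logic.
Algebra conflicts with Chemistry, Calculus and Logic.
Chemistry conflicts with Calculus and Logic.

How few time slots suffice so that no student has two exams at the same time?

Physics, Econ, Chemistry, Logic all conflict with each other, so at least 4 time slots are needed.
4 time slots suffice: time slot 1 → {History, Civics, Chemistry}; time slot 2 → {Econ, Geology, Algebra}; time slot 3 → {Music, Physics, Calculus}; time slot 4 → {Logic}. Every pair that conflicts lands in different time slots.

4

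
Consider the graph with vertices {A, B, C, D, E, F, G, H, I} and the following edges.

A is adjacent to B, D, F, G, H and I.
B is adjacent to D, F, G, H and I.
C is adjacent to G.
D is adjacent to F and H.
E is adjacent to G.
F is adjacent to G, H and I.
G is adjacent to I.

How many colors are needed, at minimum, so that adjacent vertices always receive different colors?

5

A, B, D, F, H form a clique, so at least 5 colors are needed.
5 colors suffice: A=3, B=2, C=1, D=5, E=1, F=1, G=4, H=4, I=5. Each edge has distinct colors on its endpoints.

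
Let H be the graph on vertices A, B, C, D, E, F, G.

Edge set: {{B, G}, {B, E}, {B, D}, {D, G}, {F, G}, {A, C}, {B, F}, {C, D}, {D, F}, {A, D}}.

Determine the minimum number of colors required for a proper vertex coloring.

B, D, F, G are pairwise adjacent (a clique of size 4), so at least 4 colors are needed.
4 colors suffice: color 1 → {D, E}; color 2 → {B, C}; color 3 → {A, G}; color 4 → {F}. Each edge has distinct colors on its endpoints.

4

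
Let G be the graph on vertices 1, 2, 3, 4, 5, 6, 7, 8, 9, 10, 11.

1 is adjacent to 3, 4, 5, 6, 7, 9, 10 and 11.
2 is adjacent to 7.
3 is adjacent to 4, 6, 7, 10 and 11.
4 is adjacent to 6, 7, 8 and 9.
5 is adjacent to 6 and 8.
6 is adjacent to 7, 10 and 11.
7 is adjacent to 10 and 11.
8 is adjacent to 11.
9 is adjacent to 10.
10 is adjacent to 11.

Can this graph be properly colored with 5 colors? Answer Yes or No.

1, 3, 6, 7, 10, 11 form a clique, so at least 6 colors are needed.
So 5 colors are not enough.

No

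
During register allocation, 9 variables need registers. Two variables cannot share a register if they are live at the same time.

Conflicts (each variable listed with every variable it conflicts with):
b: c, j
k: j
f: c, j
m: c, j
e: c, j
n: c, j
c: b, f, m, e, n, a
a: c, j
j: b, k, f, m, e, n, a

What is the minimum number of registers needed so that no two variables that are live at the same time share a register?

2

m and c conflict, so at least 2 registers are needed.
2 registers suffice: b=2, k=2, f=2, m=2, e=2, n=2, c=1, a=2, j=1. Each listed conflict is separated.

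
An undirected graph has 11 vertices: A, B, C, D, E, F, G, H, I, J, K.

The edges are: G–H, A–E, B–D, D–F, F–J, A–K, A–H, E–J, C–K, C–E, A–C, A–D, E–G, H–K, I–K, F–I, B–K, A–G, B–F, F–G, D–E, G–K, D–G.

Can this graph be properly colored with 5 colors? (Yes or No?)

Yes

The chromatic number is 4. A, D, E, G are mutually adjacent (a clique of size 4), so at least 4 colors are needed.
A valid assignment using 4 colors: A=red, B=blue, C=blue, D=yellow, E=green, F=red, G=blue, H=yellow, I=blue, J=blue, K=green.
Since 5 ≥ 4, a proper 5-coloring certainly exists.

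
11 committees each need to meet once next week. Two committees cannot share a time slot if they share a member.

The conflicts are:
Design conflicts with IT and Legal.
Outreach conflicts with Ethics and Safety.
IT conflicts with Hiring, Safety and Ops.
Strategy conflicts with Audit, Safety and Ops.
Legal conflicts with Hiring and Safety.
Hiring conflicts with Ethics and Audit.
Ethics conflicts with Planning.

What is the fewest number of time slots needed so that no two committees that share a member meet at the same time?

3

The cycle Audit-Strategy-Ops-IT-Hiring-Audit has odd length 5, so it cannot be 2-colored; at least 3 time slots are needed.
3 time slots suffice: time slot 1 → {Design, Hiring, Planning, Safety, Ops}; time slot 2 → {IT, Strategy, Legal, Ethics}; time slot 3 → {Outreach, Audit}. No two conflicting committees share a time slot.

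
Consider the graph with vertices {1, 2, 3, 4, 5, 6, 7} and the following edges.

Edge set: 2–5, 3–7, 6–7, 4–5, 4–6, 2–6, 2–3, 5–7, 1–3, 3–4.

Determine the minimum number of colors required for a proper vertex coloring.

2

3 and 7 are adjacent, so at least 2 colors are needed.
2 colors suffice: color a → {3, 5, 6}; color b → {1, 2, 4, 7}. No two adjacent vertices share a color.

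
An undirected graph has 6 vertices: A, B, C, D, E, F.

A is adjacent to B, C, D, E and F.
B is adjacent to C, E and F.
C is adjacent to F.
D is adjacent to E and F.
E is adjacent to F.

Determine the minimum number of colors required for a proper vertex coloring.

4

A, B, C, F are pairwise adjacent (a clique of size 4), so at least 4 colors are needed.
4 colors suffice: color 1 → {F}; color 2 → {A}; color 3 → {B, D}; color 4 → {C, E}. Every edge joins two different colors.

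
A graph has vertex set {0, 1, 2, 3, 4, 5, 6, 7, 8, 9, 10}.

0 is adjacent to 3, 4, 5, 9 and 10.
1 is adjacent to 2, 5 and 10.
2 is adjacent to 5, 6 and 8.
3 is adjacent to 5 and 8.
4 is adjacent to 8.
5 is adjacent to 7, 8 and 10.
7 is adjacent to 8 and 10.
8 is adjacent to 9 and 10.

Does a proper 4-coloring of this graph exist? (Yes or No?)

The chromatic number is 4. 5, 7, 8, 10 are mutually adjacent (a clique of size 4), so at least 4 colors are needed.
One proper 4-coloring: 0=a, 1=a, 2=c, 3=c, 4=b, 5=b, 6=a, 7=d, 8=a, 9=b, 10=c.
That is already a proper 4-coloring.

Yes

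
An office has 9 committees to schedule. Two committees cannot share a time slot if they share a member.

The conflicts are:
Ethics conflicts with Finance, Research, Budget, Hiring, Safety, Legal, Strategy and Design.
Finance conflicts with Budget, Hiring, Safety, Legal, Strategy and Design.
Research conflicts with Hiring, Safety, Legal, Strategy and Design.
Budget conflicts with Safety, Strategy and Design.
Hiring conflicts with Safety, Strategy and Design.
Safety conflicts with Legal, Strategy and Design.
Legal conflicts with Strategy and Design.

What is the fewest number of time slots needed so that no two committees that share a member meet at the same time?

5

Ethics, Research, Hiring, Safety, Strategy all conflict with each other, so at least 5 time slots are needed.
A valid assignment using 5 time slots: Ethics=2, Finance=4, Research=4, Budget=5, Hiring=5, Safety=1, Legal=5, Strategy=3, Design=3. Each listed conflict is separated.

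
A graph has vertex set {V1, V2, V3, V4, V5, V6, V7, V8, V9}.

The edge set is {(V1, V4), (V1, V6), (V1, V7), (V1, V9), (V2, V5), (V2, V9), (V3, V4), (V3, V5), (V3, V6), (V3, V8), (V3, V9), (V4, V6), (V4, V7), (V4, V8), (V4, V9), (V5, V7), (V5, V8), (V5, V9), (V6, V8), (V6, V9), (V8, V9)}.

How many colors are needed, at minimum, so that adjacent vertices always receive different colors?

5

V3, V4, V6, V8, V9 are pairwise adjacent (a clique of size 5), so at least 5 colors are needed.
One proper 5-coloring: V1=3, V2=3, V3=3, V4=2, V5=2, V6=5, V7=1, V8=4, V9=1. Each edge has distinct colors on its endpoints.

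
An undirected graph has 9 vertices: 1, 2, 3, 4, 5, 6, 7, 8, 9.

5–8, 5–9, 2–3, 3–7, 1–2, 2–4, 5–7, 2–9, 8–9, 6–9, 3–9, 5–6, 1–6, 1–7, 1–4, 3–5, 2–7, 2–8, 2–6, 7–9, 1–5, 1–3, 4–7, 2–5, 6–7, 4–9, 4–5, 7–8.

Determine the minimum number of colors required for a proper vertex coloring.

5

2, 4, 5, 7, 9 are mutually adjacent (a clique of size 5), so at least 5 colors are needed.
One proper 5-coloring: 1=yellow, 2=blue, 3=purple, 4=purple, 5=red, 6=purple, 7=green, 8=purple, 9=yellow. Every edge joins two different colors.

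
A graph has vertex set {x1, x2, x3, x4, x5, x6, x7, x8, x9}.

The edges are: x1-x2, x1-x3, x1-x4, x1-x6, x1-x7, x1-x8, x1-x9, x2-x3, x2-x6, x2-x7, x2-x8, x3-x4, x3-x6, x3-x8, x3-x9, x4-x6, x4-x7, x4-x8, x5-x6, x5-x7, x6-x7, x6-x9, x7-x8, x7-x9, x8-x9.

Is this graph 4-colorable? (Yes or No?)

The chromatic number is 4. x1, x2, x7, x8 are mutually adjacent (a clique of size 4), so at least 4 colors are needed.
One proper 4-coloring: x1=2, x2=4, x3=1, x4=4, x5=2, x6=3, x7=1, x8=3, x9=4.
That is already a proper 4-coloring.

Yes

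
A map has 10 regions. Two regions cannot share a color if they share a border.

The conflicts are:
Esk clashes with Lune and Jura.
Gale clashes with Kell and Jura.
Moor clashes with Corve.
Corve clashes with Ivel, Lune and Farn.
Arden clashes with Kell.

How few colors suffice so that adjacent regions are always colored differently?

2

Gale and Jura conflict, so at least 2 colors are needed.
2 colors suffice: color 1 → {Esk, Gale, Corve, Arden}; color 2 → {Moor, Ivel, Lune, Kell, Farn, Jura}. No two conflicting regions share a color.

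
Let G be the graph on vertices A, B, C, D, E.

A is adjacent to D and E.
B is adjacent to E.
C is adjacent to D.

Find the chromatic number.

C and D are adjacent, so at least 2 colors are needed.
A valid assignment using 2 colors: A=2, B=2, C=2, D=1, E=1. No two adjacent vertices share a color.

2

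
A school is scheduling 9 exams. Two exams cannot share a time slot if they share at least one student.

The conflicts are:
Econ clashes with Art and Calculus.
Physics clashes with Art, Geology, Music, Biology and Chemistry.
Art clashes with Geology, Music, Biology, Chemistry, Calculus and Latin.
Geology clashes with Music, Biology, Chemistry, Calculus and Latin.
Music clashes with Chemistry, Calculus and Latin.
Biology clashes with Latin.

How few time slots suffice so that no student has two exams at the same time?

5

Physics, Art, Geology, Music, Chemistry all conflict with each other, so at least 5 time slots are needed.
5 time slots suffice: Econ=2, Physics=4, Art=1, Geology=2, Music=3, Biology=3, Chemistry=5, Calculus=4, Latin=4. No two conflicting exams share a time slot.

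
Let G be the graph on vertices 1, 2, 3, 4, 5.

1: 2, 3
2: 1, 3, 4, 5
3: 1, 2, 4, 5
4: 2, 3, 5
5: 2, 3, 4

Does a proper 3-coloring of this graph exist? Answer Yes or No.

No

2, 3, 4, 5 are pairwise adjacent (a clique of size 4), so at least 4 colors are needed.
So 3 colors are not enough.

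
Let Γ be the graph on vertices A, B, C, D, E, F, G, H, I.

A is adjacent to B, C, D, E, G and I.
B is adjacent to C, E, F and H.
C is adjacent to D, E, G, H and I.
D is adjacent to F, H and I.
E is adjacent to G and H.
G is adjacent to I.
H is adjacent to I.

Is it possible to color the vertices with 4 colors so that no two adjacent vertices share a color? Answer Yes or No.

The chromatic number is 4. A, C, G, I are pairwise adjacent (a clique of size 4), so at least 4 colors are needed.
4 colors suffice: A=blue, B=green, C=red, D=green, E=yellow, F=red, G=green, H=blue, I=yellow.
That is already a proper 4-coloring.

Yes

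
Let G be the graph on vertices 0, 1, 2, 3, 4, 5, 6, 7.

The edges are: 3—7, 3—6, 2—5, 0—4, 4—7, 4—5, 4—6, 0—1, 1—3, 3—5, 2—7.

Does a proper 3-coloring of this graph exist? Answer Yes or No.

The chromatic number is 3. The cycle 3-1-0-4-6-3 has odd length 5, so it cannot be 2-colored; at least 3 colors are needed.
3 colors suffice: 0=blue, 1=green, 2=red, 3=red, 4=red, 5=blue, 6=blue, 7=blue.
That is already a proper 3-coloring.

Yes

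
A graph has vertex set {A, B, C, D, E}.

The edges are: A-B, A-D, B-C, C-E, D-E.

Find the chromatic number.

3

The cycle A-B-C-E-D-A has odd length 5, so it cannot be 2-colored; at least 3 colors are needed.
A valid assignment using 3 colors: A=3, B=2, C=1, D=1, E=2. Each edge has distinct colors on its endpoints.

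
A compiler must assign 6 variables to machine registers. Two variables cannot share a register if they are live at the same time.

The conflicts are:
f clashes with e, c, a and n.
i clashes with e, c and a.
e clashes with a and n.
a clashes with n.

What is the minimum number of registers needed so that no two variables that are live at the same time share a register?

f, e, a, n all conflict with each other, so at least 4 registers are needed.
A valid assignment using 4 registers: f=1, i=1, e=3, c=2, a=2, n=4. Every pair that conflicts lands in different registers.

4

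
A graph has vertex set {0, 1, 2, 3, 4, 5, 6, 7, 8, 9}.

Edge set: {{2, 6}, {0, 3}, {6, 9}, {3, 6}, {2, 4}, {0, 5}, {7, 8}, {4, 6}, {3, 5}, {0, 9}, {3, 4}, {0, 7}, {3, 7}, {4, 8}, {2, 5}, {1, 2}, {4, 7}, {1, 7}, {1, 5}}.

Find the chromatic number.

3

0, 3, 5 form a triangle, so at least 3 colors are needed.
One proper 3-coloring: 0=c, 1=c, 2=a, 3=a, 4=c, 5=b, 6=b, 7=b, 8=a, 9=a. Each edge has distinct colors on its endpoints.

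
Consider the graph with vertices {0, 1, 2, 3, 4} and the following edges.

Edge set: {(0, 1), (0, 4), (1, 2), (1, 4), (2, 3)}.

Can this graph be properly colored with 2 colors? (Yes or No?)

No

0, 1, 4 are pairwise adjacent, so at least 3 colors are needed.
So 2 colors are not enough.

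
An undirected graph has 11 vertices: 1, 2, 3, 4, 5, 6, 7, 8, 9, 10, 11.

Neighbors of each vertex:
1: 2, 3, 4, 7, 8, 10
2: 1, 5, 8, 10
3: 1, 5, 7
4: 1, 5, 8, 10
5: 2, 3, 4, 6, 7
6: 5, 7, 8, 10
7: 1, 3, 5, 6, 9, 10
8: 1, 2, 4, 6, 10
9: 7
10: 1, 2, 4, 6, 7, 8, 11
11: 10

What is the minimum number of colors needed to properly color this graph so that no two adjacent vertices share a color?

4

1, 4, 8, 10 form a clique, so at least 4 colors are needed.
4 colors suffice: color red → {5, 9, 10}; color blue → {7, 8, 11}; color green → {1, 6}; color yellow → {2, 3, 4}. Each edge has distinct colors on its endpoints.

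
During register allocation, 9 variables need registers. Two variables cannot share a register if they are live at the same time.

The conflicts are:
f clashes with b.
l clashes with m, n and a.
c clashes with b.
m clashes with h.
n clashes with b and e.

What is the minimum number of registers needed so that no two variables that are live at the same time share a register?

2

m and h conflict, so at least 2 registers are needed.
2 registers suffice: register 1 → {f, c, m, n, a}; register 2 → {l, b, h, e}. Every pair that conflicts lands in different registers.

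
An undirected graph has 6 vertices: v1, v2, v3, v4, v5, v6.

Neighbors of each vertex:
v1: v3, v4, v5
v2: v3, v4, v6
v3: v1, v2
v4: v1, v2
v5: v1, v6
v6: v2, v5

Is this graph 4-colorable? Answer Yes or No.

The chromatic number is 3. The cycle v5-v1-v3-v2-v6-v5 has odd length 5, so it cannot be 2-colored; at least 3 colors are needed.
One proper 3-coloring: v1=1, v2=1, v3=2, v4=2, v5=3, v6=2.
Since 4 ≥ 3, a proper 4-coloring certainly exists.

Yes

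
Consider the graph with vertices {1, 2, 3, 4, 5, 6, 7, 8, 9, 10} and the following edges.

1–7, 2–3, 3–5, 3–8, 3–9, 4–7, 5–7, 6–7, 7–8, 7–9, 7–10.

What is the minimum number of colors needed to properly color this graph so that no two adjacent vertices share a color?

7 and 10 are adjacent, so at least 2 colors are needed.
2 colors suffice: color a → {3, 7}; color b → {1, 2, 4, 5, 6, 8, 9, 10}. Every edge joins two different colors.

2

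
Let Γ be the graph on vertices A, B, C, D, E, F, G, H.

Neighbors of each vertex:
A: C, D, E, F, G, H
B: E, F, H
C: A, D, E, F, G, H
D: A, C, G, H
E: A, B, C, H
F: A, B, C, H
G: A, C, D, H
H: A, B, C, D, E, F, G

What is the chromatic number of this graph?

A, C, D, G, H form a clique, so at least 5 colors are needed.
A valid assignment using 5 colors: A=3, B=2, C=2, D=4, E=4, F=4, G=5, H=1. No two adjacent vertices share a color.

5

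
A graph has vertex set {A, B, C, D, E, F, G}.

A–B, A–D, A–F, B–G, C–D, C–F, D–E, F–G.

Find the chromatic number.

2

B and G are adjacent, so at least 2 colors are needed.
A valid assignment using 2 colors: A=2, B=1, C=2, D=1, E=2, F=1, G=2. Every edge joins two different colors.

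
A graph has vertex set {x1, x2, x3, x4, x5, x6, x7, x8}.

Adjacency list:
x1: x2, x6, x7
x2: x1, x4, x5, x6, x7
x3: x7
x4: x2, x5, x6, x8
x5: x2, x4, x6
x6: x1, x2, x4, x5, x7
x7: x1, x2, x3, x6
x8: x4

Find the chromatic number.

4

x2, x4, x5, x6 are pairwise adjacent (a clique of size 4), so at least 4 colors are needed.
One proper 4-coloring: x1=4, x2=1, x3=1, x4=3, x5=4, x6=2, x7=3, x8=1. Each edge has distinct colors on its endpoints.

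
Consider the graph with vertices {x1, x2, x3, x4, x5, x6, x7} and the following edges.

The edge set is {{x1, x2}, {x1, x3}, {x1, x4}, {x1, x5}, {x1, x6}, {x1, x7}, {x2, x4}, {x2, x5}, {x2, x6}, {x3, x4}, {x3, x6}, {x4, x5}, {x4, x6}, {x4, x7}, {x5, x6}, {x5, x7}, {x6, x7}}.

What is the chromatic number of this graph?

5

x1, x2, x4, x5, x6 form a clique, so at least 5 colors are needed.
One proper 5-coloring: x1=1, x2=5, x3=4, x4=3, x5=4, x6=2, x7=5. Every edge joins two different colors.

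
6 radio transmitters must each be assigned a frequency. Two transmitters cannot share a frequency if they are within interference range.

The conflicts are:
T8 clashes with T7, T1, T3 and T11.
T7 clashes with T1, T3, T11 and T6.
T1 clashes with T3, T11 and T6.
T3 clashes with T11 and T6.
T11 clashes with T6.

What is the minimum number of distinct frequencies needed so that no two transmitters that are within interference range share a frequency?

5

T7, T1, T3, T11, T6 all conflict with each other, so at least 5 frequencies are needed.
5 frequencies suffice: frequency 1 → {T11}; frequency 2 → {T1}; frequency 3 → {T7}; frequency 4 → {T3}; frequency 5 → {T8, T6}. No two conflicting transmitters share a frequency.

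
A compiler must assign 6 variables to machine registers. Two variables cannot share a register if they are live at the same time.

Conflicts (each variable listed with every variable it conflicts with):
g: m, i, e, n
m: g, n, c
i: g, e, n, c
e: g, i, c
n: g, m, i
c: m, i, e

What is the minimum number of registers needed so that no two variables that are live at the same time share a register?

g, i, n pairwise conflict, so at least 3 registers are needed.
3 registers suffice: register 1 → {g, c}; register 2 → {m, i}; register 3 → {e, n}. Each listed conflict is separated.

3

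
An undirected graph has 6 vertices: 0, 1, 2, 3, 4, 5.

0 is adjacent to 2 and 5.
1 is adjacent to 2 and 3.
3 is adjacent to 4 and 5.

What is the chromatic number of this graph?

3

The cycle 2-0-5-3-1-2 has odd length 5, so it cannot be 2-colored; at least 3 colors are needed.
3 colors suffice: color red → {0, 3}; color blue → {2, 4, 5}; color green → {1}. No two adjacent vertices share a color.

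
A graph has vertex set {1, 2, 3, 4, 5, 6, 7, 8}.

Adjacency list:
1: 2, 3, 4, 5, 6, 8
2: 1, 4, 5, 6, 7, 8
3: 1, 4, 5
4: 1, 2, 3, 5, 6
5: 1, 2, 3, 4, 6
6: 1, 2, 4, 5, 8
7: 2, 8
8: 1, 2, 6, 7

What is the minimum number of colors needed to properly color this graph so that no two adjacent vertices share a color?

1, 2, 4, 5, 6 are mutually adjacent (a clique of size 5), so at least 5 colors are needed.
5 colors suffice: 1=red, 2=blue, 3=blue, 4=green, 5=yellow, 6=purple, 7=red, 8=green. Every edge joins two different colors.

5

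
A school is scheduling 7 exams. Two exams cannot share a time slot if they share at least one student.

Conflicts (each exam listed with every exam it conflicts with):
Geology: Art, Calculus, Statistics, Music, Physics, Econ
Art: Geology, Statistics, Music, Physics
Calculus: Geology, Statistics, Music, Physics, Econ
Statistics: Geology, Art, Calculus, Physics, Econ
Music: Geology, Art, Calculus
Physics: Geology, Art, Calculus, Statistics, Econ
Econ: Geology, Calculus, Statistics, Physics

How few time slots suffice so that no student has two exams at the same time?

Geology, Calculus, Statistics, Physics, Econ pairwise conflict, so at least 5 time slots are needed.
5 time slots suffice: time slot 1 → {Geology}; time slot 2 → {Art, Calculus}; time slot 3 → {Statistics, Music}; time slot 4 → {Physics}; time slot 5 → {Econ}. Every pair that conflicts lands in different time slots.

5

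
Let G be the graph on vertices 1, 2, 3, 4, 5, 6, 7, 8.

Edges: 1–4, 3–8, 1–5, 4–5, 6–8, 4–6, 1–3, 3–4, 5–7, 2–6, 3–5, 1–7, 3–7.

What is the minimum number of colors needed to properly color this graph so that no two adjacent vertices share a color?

4

1, 3, 4, 5 form a clique, so at least 4 colors are needed.
A valid assignment using 4 colors: 1=d, 2=b, 3=a, 4=b, 5=c, 6=a, 7=b, 8=b. Each edge has distinct colors on its endpoints.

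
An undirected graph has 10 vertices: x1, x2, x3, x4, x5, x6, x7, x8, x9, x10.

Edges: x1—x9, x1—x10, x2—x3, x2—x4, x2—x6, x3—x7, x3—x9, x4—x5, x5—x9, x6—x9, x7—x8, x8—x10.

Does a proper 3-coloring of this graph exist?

Yes

The chromatic number is 3. The cycle x3-x2-x4-x5-x9-x3 has odd length 5, so it cannot be 2-colored; at least 3 colors are needed.
3 colors suffice: color red → {x2, x7, x9, x10}; color blue → {x1, x3, x4, x6, x8}; color green → {x5}.
That is already a proper 3-coloring.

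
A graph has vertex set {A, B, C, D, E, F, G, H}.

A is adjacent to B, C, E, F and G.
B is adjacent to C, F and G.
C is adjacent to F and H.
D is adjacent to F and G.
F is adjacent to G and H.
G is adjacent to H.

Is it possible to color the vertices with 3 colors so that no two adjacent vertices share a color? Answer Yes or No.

A, B, C, F are pairwise adjacent (a clique of size 4), so at least 4 colors are needed.
So 3 colors are not enough.

No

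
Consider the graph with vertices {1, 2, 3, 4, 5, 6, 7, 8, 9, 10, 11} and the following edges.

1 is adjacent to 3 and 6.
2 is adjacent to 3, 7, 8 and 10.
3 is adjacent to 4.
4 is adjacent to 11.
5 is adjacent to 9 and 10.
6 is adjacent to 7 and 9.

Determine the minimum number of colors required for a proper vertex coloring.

The cycle 7-2-3-1-6-7 has odd length 5, so it cannot be 2-colored; at least 3 colors are needed.
One proper 3-coloring: 1=c, 2=a, 3=b, 4=a, 5=a, 6=a, 7=b, 8=b, 9=b, 10=b, 11=b. No two adjacent vertices share a color.

3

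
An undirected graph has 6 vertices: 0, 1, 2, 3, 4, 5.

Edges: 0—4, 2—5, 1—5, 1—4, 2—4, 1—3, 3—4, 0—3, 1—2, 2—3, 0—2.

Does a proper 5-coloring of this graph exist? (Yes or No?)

The chromatic number is 4. 1, 2, 3, 4 are mutually adjacent (a clique of size 4), so at least 4 colors are needed.
4 colors suffice: 0=yellow, 1=yellow, 2=red, 3=green, 4=blue, 5=blue.
Since 5 ≥ 4, a proper 5-coloring certainly exists.

Yes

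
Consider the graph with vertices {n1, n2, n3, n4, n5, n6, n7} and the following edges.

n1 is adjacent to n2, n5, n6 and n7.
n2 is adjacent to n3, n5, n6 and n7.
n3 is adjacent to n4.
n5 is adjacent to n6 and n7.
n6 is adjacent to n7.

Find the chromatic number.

n1, n2, n5, n6, n7 are mutually adjacent (a clique of size 5), so at least 5 colors are needed.
5 colors suffice: color red → {n2, n4}; color blue → {n3, n6}; color green → {n7}; color yellow → {n5}; color purple → {n1}. Every edge joins two different colors.

5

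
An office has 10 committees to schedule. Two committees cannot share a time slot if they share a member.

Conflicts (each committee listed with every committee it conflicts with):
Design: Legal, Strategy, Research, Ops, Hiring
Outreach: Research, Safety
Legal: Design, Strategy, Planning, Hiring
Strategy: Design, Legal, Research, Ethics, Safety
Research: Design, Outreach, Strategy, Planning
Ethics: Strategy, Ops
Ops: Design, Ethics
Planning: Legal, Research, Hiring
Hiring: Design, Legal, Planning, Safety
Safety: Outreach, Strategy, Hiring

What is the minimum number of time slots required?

Design, Legal, Strategy pairwise conflict, so at least 3 time slots are needed.
3 time slots suffice: time slot 1 → {Outreach, Strategy, Ops, Hiring}; time slot 2 → {Design, Ethics, Planning, Safety}; time slot 3 → {Legal, Research}. Every pair that conflicts lands in different time slots.

3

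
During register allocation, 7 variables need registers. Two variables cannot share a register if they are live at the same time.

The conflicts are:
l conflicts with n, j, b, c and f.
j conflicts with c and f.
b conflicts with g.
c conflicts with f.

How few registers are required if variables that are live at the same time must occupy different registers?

4

l, j, c, f all conflict with each other, so at least 4 registers are needed.
4 registers suffice: register 1 → {l, g}; register 2 → {n, b, f}; register 3 → {j}; register 4 → {c}. Every pair that conflicts lands in different registers.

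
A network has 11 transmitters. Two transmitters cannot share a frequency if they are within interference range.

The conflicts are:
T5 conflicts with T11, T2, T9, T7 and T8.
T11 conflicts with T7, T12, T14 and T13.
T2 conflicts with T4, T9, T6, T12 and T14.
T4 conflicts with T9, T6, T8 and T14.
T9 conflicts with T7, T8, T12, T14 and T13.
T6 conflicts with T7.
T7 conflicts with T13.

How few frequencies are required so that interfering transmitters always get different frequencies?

4

T2, T4, T9, T14 are mutually in conflict, so at least 4 frequencies are needed.
A valid assignment using 4 frequencies: T5=3, T11=1, T2=2, T4=3, T9=1, T6=1, T7=2, T8=2, T12=3, T14=4, T13=3. Every pair that conflicts lands in different frequencies.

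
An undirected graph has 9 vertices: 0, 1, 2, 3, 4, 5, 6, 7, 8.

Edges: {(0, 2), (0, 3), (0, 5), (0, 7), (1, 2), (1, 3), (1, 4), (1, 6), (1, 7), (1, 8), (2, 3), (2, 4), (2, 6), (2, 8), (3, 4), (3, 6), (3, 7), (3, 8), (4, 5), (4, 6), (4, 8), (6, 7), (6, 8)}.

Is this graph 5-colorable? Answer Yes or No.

No

1, 2, 3, 4, 6, 8 are pairwise adjacent (a clique of size 6), so at least 6 colors are needed.
So 5 colors are not enough.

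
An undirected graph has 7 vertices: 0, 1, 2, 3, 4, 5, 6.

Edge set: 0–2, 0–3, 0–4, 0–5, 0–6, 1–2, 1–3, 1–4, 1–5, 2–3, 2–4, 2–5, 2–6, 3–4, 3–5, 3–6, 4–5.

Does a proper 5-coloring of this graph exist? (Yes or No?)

The chromatic number is 5. 1, 2, 3, 4, 5 are mutually adjacent (a clique of size 5), so at least 5 colors are needed.
5 colors suffice: color red → {3}; color blue → {2}; color green → {4, 6}; color yellow → {5}; color purple → {0, 1}.
That is already a proper 5-coloring.

Yes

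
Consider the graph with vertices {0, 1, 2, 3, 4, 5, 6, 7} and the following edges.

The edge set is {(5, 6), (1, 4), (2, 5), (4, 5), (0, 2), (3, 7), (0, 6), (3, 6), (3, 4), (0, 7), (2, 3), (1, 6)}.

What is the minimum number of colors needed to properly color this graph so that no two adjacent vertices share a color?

2 and 3 are adjacent, so at least 2 colors are needed.
A valid assignment using 2 colors: 0=red, 1=red, 2=blue, 3=red, 4=blue, 5=red, 6=blue, 7=blue. No two adjacent vertices share a color.

2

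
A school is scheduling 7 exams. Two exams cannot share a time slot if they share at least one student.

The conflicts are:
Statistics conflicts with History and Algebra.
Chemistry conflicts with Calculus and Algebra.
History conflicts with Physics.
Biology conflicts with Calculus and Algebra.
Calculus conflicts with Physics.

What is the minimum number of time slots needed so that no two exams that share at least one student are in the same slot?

Chemistry and Calculus conflict, so at least 2 time slots are needed.
Using 2 time slots: Statistics=2, Chemistry=2, History=1, Biology=2, Calculus=1, Physics=2, Algebra=1. Every pair that conflicts lands in different time slots.

2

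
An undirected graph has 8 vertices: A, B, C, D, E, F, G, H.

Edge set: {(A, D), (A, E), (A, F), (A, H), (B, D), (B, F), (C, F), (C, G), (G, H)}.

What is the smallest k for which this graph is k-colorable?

The cycle C-F-A-H-G-C has odd length 5, so it cannot be 2-colored; at least 3 colors are needed.
A valid assignment using 3 colors: A=1, B=1, C=1, D=2, E=2, F=2, G=2, H=3. No two adjacent vertices share a color.

3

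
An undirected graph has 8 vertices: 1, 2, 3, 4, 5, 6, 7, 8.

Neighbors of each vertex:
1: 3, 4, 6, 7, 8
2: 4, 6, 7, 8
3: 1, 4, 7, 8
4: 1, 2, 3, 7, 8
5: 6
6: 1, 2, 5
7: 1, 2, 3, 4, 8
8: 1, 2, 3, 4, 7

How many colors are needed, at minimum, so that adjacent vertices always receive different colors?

5

1, 3, 4, 7, 8 are pairwise adjacent (a clique of size 5), so at least 5 colors are needed.
5 colors suffice: color a → {4, 6}; color b → {5, 7}; color c → {8}; color d → {1, 2}; color e → {3}. Each edge has distinct colors on its endpoints.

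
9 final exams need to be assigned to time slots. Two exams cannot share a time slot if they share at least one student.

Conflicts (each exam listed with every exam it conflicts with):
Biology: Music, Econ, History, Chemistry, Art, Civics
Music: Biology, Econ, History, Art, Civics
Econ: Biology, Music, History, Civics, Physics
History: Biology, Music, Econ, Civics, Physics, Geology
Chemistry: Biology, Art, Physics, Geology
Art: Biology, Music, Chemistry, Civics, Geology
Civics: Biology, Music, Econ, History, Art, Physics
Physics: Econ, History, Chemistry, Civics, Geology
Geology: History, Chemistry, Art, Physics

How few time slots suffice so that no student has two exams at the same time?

Biology, Music, Econ, History, Civics pairwise conflict, so at least 5 time slots are needed.
Using 5 time slots: Biology=2, Music=5, Econ=4, History=3, Chemistry=1, Art=3, Civics=1, Physics=2, Geology=4. Each listed conflict is separated.

5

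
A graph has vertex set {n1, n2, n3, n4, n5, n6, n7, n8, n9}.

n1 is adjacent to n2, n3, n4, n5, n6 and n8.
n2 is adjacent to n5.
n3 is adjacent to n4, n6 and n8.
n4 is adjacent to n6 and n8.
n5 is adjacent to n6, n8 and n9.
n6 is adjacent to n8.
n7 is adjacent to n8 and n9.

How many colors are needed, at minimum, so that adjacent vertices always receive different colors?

n1, n3, n4, n6, n8 form a clique, so at least 5 colors are needed.
5 colors suffice: color 1 → {n1, n7}; color 2 → {n2, n8, n9}; color 3 → {n4, n5}; color 4 → {n6}; color 5 → {n3}. No two adjacent vertices share a color.

5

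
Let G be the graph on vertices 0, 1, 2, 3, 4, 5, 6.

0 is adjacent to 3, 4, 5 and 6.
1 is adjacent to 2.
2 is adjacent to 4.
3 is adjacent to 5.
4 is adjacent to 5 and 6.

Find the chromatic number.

3

0, 4, 6 form a triangle, so at least 3 colors are needed.
3 colors suffice: 0=b, 1=a, 2=b, 3=a, 4=a, 5=c, 6=c. Every edge joins two different colors.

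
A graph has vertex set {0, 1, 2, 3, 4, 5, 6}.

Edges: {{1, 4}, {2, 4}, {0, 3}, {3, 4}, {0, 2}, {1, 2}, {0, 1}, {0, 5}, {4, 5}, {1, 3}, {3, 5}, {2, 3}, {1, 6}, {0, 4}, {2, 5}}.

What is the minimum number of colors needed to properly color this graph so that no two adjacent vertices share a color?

5

0, 2, 3, 4, 5 are mutually adjacent (a clique of size 5), so at least 5 colors are needed.
5 colors suffice: 0=a, 1=d, 2=b, 3=e, 4=c, 5=d, 6=a. Each edge has distinct colors on its endpoints.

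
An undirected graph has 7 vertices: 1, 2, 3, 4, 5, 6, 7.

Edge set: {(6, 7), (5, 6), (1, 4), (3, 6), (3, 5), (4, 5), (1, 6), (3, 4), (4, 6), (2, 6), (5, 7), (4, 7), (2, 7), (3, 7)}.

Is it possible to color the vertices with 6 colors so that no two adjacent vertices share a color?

Yes

The chromatic number is 5. 3, 4, 5, 6, 7 form a clique, so at least 5 colors are needed.
5 colors suffice: 1=b, 2=c, 3=d, 4=c, 5=e, 6=a, 7=b.
Since 6 ≥ 5, a proper 6-coloring certainly exists.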